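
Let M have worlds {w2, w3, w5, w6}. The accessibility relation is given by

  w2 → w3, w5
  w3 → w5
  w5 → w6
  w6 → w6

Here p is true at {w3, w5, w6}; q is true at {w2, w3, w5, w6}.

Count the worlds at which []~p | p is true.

w2: []~p is F, p is F. ✗
w3: []~p is F, p is T. ✓
w5: []~p is F, p is T. ✓
w6: []~p is F, p is T. ✓
Satisfying worlds: {w3, w5, w6}.

3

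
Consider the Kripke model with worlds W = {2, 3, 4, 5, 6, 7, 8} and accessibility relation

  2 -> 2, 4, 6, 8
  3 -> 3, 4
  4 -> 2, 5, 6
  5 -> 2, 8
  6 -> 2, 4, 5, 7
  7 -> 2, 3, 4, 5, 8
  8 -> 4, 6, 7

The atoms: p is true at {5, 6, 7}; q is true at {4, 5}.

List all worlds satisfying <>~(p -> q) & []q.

∅

2: <>~(p -> q) is T, []q is F. ✗
3: <>~(p -> q) is F, []q is F. ✗
4: <>~(p -> q) is T, []q is F. ✗
5: <>~(p -> q) is F, []q is F. ✗
6: <>~(p -> q) is T, []q is F. ✗
7: <>~(p -> q) is F, []q is F. ✗
8: <>~(p -> q) is T, []q is F. ✗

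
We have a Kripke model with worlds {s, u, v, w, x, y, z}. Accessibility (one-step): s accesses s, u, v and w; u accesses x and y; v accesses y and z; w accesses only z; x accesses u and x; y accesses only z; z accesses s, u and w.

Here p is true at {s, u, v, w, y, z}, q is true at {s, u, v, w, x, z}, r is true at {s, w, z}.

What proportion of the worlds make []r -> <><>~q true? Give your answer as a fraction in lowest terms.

s: []r is F, <><>~q is T. ✓
u: []r is F, <><>~q is F. ✓
v: []r is F, <><>~q is F. ✓
w: []r is T, <><>~q is F. ✗
x: []r is F, <><>~q is T. ✓
y: []r is T, <><>~q is F. ✗
z: []r is F, <><>~q is T. ✓
That's 5 of 7 worlds, so 5/7.

5/7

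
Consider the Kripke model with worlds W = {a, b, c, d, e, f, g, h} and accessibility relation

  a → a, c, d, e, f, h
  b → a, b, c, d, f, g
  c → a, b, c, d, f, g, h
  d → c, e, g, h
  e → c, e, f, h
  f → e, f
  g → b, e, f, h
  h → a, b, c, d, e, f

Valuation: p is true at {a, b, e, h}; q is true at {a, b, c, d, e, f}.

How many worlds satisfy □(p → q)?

3

a: successors {a, c, d, e, f, h}; p → q there: a:T, c:T, d:T, e:T, f:T, h:F. ✗
b: successors {a, b, c, d, f, g}; p → q there: a:T, b:T, c:T, d:T, f:T, g:T. ✓
c: successors {a, b, c, d, f, g, h}; p → q there: a:T, b:T, c:T, d:T, f:T, g:T, h:F. ✗
d: successors {c, e, g, h}; p → q there: c:T, e:T, g:T, h:F. ✗
e: successors {c, e, f, h}; p → q there: c:T, e:T, f:T, h:F. ✗
f: successors {e, f}; p → q there: e:T, f:T. ✓
g: successors {b, e, f, h}; p → q there: b:T, e:T, f:T, h:F. ✗
h: successors {a, b, c, d, e, f}; p → q there: a:T, b:T, c:T, d:T, e:T, f:T. ✓
Satisfying worlds: {b, f, h}.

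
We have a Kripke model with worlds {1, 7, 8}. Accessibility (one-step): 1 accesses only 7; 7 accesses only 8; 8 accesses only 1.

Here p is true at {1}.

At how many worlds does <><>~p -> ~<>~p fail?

1

1: <><>~p is T, ~<>~p is F. ✗
7: <><>~p is F, ~<>~p is F. ✓
8: <><>~p is T, ~<>~p is T. ✓
Satisfying worlds: {7, 8}.
So <><>~p -> ~<>~p fails at the other 1 world.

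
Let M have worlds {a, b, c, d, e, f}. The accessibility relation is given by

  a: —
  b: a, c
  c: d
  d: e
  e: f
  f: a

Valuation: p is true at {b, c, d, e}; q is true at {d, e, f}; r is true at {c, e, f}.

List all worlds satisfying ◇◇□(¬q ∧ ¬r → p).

a: no successors, so ◇◇□(¬q ∧ ¬r → p) fails. ✗
b: successors {a, c}; ◇□(¬q ∧ ¬r → p) there: a:F, c:T. ✓
c: successors {d}; ◇□(¬q ∧ ¬r → p) there: d:T. ✓
d: successors {e}; ◇□(¬q ∧ ¬r → p) there: e:F. ✗
e: successors {f}; ◇□(¬q ∧ ¬r → p) there: f:T. ✓
f: successors {a}; ◇□(¬q ∧ ¬r → p) there: a:F. ✗

{b, c, e}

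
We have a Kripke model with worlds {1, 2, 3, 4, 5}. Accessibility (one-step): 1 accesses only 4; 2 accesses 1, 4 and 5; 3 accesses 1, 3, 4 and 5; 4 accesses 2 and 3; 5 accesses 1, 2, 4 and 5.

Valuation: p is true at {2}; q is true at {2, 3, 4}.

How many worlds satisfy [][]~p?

1

1: successors {4}; []~p there: 4:F. ✗
2: successors {1, 4, 5}; []~p there: 1:T, 4:F, 5:F. ✗
3: successors {1, 3, 4, 5}; []~p there: 1:T, 3:T, 4:F, 5:F. ✗
4: successors {2, 3}; []~p there: 2:T, 3:T. ✓
5: successors {1, 2, 4, 5}; []~p there: 1:T, 2:T, 4:F, 5:F. ✗
Satisfying worlds: {4}.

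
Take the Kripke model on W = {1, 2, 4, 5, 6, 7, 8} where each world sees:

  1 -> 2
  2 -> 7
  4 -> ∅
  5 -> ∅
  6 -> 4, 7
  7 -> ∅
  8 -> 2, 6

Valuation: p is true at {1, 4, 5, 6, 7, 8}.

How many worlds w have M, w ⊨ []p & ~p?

1: []p is F, ~p is F. ✗
2: []p is T, ~p is T. ✓
4: []p is T, ~p is F. ✗
5: []p is T, ~p is F. ✗
6: []p is T, ~p is F. ✗
7: []p is T, ~p is F. ✗
8: []p is F, ~p is F. ✗
Satisfying worlds: {2}.

1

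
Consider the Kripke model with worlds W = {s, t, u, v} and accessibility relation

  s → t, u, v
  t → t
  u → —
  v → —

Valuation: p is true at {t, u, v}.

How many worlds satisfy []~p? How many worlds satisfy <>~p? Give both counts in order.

For []~p:
s: successors {t, u, v}; ~p there: t:F, u:F, v:F. ✗
t: successors {t}; ~p there: t:F. ✗
u: no successors, so []~p holds vacuously. ✓
v: no successors, so []~p holds vacuously. ✓
— 2 worlds.
For <>~p:
s: successors {t, u, v}; ~p there: t:F, u:F, v:F. ✗
t: successors {t}; ~p there: t:F. ✗
u: no successors, so <>~p fails. ✗
v: no successors, so <>~p fails. ✗
— 0 worlds.

2 and 0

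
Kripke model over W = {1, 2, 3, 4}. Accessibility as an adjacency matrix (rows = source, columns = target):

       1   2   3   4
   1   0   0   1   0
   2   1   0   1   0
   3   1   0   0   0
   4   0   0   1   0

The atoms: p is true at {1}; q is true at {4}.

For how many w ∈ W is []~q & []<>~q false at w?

1: []~q is T, []<>~q is T. ✓
2: []~q is T, []<>~q is T. ✓
3: []~q is T, []<>~q is T. ✓
4: []~q is T, []<>~q is T. ✓
Satisfying worlds: {1, 2, 3, 4}.
So []~q & []<>~q fails at the other 0 worlds.

0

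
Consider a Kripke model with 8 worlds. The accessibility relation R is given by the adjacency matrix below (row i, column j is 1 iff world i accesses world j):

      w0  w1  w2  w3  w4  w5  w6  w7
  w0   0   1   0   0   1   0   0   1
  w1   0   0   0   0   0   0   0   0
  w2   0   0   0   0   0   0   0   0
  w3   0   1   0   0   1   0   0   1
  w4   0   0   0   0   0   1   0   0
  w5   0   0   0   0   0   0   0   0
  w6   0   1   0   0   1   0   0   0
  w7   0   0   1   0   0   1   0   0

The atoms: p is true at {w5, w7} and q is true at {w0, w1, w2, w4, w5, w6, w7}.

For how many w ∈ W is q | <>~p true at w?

8

w0: q is T, <>~p is T. ✓
w1: q is T, <>~p is F. ✓
w2: q is T, <>~p is F. ✓
w3: q is F, <>~p is T. ✓
w4: q is T, <>~p is F. ✓
w5: q is T, <>~p is F. ✓
w6: q is T, <>~p is T. ✓
w7: q is T, <>~p is T. ✓
Satisfying worlds: {w0, w1, w2, w3, w4, w5, w6, w7}.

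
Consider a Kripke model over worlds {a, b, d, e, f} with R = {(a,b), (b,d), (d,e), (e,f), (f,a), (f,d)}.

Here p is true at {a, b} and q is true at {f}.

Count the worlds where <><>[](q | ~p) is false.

a: successors {b}; <>[](q | ~p) there: b:T. ✓
b: successors {d}; <>[](q | ~p) there: d:T. ✓
d: successors {e}; <>[](q | ~p) there: e:F. ✗
e: successors {f}; <>[](q | ~p) there: f:T. ✓
f: successors {a, d}; <>[](q | ~p) there: a:T, d:T. ✓
Satisfying worlds: {a, b, e, f}.
So <><>[](q | ~p) fails at the other 1 world.

1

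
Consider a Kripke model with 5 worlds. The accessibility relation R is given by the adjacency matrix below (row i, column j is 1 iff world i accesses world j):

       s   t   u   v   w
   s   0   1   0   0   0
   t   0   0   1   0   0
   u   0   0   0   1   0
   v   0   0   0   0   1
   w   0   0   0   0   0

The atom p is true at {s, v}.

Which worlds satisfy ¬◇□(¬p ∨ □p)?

{t, w}

s: ◇□(¬p ∨ □p) is T. ✗
t: ◇□(¬p ∨ □p) is F. ✓
u: ◇□(¬p ∨ □p) is T. ✗
v: ◇□(¬p ∨ □p) is T. ✗
w: ◇□(¬p ∨ □p) is F. ✓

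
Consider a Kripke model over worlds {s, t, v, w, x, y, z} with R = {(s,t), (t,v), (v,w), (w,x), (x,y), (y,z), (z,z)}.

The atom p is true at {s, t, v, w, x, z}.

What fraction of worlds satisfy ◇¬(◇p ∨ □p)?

s: successors {t}; ¬(◇p ∨ □p) there: t:F. ✗
t: successors {v}; ¬(◇p ∨ □p) there: v:F. ✗
v: successors {w}; ¬(◇p ∨ □p) there: w:F. ✗
w: successors {x}; ¬(◇p ∨ □p) there: x:T. ✓
x: successors {y}; ¬(◇p ∨ □p) there: y:F. ✗
y: successors {z}; ¬(◇p ∨ □p) there: z:F. ✗
z: successors {z}; ¬(◇p ∨ □p) there: z:F. ✗
That's 1 of 7 worlds, so 1/7.

1/7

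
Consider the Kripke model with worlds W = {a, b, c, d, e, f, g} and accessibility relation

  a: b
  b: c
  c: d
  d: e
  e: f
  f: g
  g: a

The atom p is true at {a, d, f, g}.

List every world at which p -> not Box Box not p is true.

a: p is T, not Box Box not p is F. ✗
b: p is F, not Box Box not p is T. ✓
c: p is F, not Box Box not p is F. ✓
d: p is T, not Box Box not p is T. ✓
e: p is F, not Box Box not p is T. ✓
f: p is T, not Box Box not p is T. ✓
g: p is T, not Box Box not p is F. ✗

{b, c, d, e, f}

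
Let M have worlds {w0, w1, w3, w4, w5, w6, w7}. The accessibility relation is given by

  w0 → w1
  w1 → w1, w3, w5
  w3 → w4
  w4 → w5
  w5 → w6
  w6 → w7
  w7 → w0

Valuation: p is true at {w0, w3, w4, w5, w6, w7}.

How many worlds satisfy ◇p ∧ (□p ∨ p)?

w0: ◇p is F, □p ∨ p is T. ✗
w1: ◇p is T, □p ∨ p is F. ✗
w3: ◇p is T, □p ∨ p is T. ✓
w4: ◇p is T, □p ∨ p is T. ✓
w5: ◇p is T, □p ∨ p is T. ✓
w6: ◇p is T, □p ∨ p is T. ✓
w7: ◇p is T, □p ∨ p is T. ✓
Satisfying worlds: {w3, w4, w5, w6, w7}.

5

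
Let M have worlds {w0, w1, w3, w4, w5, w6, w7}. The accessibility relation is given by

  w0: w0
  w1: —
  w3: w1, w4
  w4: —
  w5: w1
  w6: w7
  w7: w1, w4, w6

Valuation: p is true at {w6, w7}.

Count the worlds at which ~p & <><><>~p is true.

1

w0: ~p is T, <><><>~p is T. ✓
w1: ~p is T, <><><>~p is F. ✗
w3: ~p is T, <><><>~p is F. ✗
w4: ~p is T, <><><>~p is F. ✗
w5: ~p is T, <><><>~p is F. ✗
w6: ~p is F, <><><>~p is F. ✗
w7: ~p is F, <><><>~p is T. ✗
Satisfying worlds: {w0}.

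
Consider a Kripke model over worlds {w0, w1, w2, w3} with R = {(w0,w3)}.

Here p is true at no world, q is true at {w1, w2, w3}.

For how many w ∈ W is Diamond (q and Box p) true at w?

1

w0: successors {w3}; q and Box p there: w3:T. ✓
w1: no successors, so Diamond (q and Box p) fails. ✗
w2: no successors, so Diamond (q and Box p) fails. ✗
w3: no successors, so Diamond (q and Box p) fails. ✗
Satisfying worlds: {w0}.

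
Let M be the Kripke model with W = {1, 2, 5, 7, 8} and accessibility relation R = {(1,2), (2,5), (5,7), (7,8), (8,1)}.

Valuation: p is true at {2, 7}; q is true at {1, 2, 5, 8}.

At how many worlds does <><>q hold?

4

1: successors {2}; <>q there: 2:T. ✓
2: successors {5}; <>q there: 5:F. ✗
5: successors {7}; <>q there: 7:T. ✓
7: successors {8}; <>q there: 8:T. ✓
8: successors {1}; <>q there: 1:T. ✓
Satisfying worlds: {1, 5, 7, 8}.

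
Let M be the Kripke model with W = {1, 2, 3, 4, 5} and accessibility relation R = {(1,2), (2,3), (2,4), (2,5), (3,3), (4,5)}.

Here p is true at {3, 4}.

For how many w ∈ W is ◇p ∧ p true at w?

1: ◇p is F, p is F. ✗
2: ◇p is T, p is F. ✗
3: ◇p is T, p is T. ✓
4: ◇p is F, p is T. ✗
5: ◇p is F, p is F. ✗
Satisfying worlds: {3}.

1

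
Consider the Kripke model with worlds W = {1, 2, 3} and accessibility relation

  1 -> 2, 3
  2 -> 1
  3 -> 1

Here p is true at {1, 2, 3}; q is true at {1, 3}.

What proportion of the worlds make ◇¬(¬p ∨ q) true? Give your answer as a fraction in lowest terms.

1: successors {2, 3}; ¬(¬p ∨ q) there: 2:T, 3:F. ✓
2: successors {1}; ¬(¬p ∨ q) there: 1:F. ✗
3: successors {1}; ¬(¬p ∨ q) there: 1:F. ✗
That's 1 of 3 worlds, so 1/3.

1/3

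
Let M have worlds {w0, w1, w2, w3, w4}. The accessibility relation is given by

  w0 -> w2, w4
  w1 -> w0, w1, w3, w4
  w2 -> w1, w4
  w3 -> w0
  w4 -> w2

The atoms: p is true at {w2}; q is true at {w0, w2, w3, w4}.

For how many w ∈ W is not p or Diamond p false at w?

w0: not p is T, Diamond p is T. ✓
w1: not p is T, Diamond p is F. ✓
w2: not p is F, Diamond p is F. ✗
w3: not p is T, Diamond p is F. ✓
w4: not p is T, Diamond p is T. ✓
Satisfying worlds: {w0, w1, w3, w4}.
So not p or Diamond p fails at the other 1 world.

1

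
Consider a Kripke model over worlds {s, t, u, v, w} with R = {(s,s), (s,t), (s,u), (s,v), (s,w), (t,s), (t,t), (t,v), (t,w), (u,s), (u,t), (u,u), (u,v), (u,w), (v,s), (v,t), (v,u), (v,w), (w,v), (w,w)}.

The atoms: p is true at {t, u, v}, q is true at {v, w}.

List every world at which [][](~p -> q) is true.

s: successors {s, t, u, v, w}; [](~p -> q) there: s:F, t:F, u:F, v:F, w:T. ✗
t: successors {s, t, v, w}; [](~p -> q) there: s:F, t:F, v:F, w:T. ✗
u: successors {s, t, u, v, w}; [](~p -> q) there: s:F, t:F, u:F, v:F, w:T. ✗
v: successors {s, t, u, w}; [](~p -> q) there: s:F, t:F, u:F, w:T. ✗
w: successors {v, w}; [](~p -> q) there: v:F, w:T. ✗

∅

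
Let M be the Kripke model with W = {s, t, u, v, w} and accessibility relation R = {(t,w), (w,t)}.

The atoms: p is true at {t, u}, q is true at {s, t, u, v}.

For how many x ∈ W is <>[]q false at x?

s: no successors, so <>[]q fails. ✗
t: successors {w}; []q there: w:T. ✓
u: no successors, so <>[]q fails. ✗
v: no successors, so <>[]q fails. ✗
w: successors {t}; []q there: t:F. ✗
Satisfying worlds: {t}.
So <>[]q fails at the other 4 worlds.

4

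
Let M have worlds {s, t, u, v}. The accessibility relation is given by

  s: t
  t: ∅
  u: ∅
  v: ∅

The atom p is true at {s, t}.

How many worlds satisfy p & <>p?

s: p is T, <>p is T. ✓
t: p is T, <>p is F. ✗
u: p is F, <>p is F. ✗
v: p is F, <>p is F. ✗
Satisfying worlds: {s}.

1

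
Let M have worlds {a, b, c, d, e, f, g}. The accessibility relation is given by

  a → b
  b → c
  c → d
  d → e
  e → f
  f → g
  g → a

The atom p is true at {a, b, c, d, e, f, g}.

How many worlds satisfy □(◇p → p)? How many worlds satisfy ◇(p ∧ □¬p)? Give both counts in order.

7 and 0

For □(◇p → p):
a: successors {b}; ◇p → p there: b:T. ✓
b: successors {c}; ◇p → p there: c:T. ✓
c: successors {d}; ◇p → p there: d:T. ✓
d: successors {e}; ◇p → p there: e:T. ✓
e: successors {f}; ◇p → p there: f:T. ✓
f: successors {g}; ◇p → p there: g:T. ✓
g: successors {a}; ◇p → p there: a:T. ✓
— 7 worlds.
For ◇(p ∧ □¬p):
a: successors {b}; p ∧ □¬p there: b:F. ✗
b: successors {c}; p ∧ □¬p there: c:F. ✗
c: successors {d}; p ∧ □¬p there: d:F. ✗
d: successors {e}; p ∧ □¬p there: e:F. ✗
e: successors {f}; p ∧ □¬p there: f:F. ✗
f: successors {g}; p ∧ □¬p there: g:F. ✗
g: successors {a}; p ∧ □¬p there: a:F. ✗
— 0 worlds.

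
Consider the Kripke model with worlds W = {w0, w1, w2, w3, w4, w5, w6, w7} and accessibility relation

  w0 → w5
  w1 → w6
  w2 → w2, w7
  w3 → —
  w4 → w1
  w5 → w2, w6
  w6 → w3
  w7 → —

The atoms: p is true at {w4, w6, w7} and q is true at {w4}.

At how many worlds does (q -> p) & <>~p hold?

w0: q -> p is T, <>~p is T. ✓
w1: q -> p is T, <>~p is F. ✗
w2: q -> p is T, <>~p is T. ✓
w3: q -> p is T, <>~p is F. ✗
w4: q -> p is T, <>~p is T. ✓
w5: q -> p is T, <>~p is T. ✓
w6: q -> p is T, <>~p is T. ✓
w7: q -> p is T, <>~p is F. ✗
Satisfying worlds: {w0, w2, w4, w5, w6}.

5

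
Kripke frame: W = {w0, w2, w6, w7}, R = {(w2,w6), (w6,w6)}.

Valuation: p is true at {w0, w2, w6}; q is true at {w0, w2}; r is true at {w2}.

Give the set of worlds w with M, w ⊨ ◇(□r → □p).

w0: no successors, so ◇(□r → □p) fails. ✗
w2: successors {w6}; □r → □p there: w6:T. ✓
w6: successors {w6}; □r → □p there: w6:T. ✓
w7: no successors, so ◇(□r → □p) fails. ✗

{w2, w6}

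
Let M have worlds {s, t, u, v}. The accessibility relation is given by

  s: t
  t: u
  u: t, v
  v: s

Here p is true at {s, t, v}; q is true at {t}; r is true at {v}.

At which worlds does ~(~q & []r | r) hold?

{s, t, u}

s: ~q & []r | r is F. ✓
t: ~q & []r | r is F. ✓
u: ~q & []r | r is F. ✓
v: ~q & []r | r is T. ✗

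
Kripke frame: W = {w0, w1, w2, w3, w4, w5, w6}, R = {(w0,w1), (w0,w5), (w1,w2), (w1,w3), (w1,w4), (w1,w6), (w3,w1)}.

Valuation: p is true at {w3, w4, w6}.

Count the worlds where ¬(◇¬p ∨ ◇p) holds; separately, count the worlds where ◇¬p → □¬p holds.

For ¬(◇¬p ∨ ◇p):
w0: ◇¬p ∨ ◇p is T. ✗
w1: ◇¬p ∨ ◇p is T. ✗
w2: ◇¬p ∨ ◇p is F. ✓
w3: ◇¬p ∨ ◇p is T. ✗
w4: ◇¬p ∨ ◇p is F. ✓
w5: ◇¬p ∨ ◇p is F. ✓
w6: ◇¬p ∨ ◇p is F. ✓
— 4 worlds.
For ◇¬p → □¬p:
w0: ◇¬p is T, □¬p is T. ✓
w1: ◇¬p is T, □¬p is F. ✗
w2: ◇¬p is F, □¬p is T. ✓
w3: ◇¬p is T, □¬p is T. ✓
w4: ◇¬p is F, □¬p is T. ✓
w5: ◇¬p is F, □¬p is T. ✓
w6: ◇¬p is F, □¬p is T. ✓
— 6 worlds.

4 and 6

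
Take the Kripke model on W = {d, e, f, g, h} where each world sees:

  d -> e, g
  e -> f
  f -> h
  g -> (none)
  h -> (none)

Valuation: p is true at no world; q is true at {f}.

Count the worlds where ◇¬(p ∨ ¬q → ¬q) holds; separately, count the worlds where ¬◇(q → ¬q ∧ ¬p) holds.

For ◇¬(p ∨ ¬q → ¬q):
d: successors {e, g}; ¬(p ∨ ¬q → ¬q) there: e:F, g:F. ✗
e: successors {f}; ¬(p ∨ ¬q → ¬q) there: f:F. ✗
f: successors {h}; ¬(p ∨ ¬q → ¬q) there: h:F. ✗
g: no successors, so ◇¬(p ∨ ¬q → ¬q) fails. ✗
h: no successors, so ◇¬(p ∨ ¬q → ¬q) fails. ✗
— 0 worlds.
For ¬◇(q → ¬q ∧ ¬p):
d: ◇(q → ¬q ∧ ¬p) is T. ✗
e: ◇(q → ¬q ∧ ¬p) is F. ✓
f: ◇(q → ¬q ∧ ¬p) is T. ✗
g: ◇(q → ¬q ∧ ¬p) is F. ✓
h: ◇(q → ¬q ∧ ¬p) is F. ✓
— 3 worlds.

0 and 3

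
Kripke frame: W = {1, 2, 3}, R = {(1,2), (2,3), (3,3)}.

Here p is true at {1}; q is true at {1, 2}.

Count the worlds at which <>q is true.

1

1: successors {2}; q there: 2:T. ✓
2: successors {3}; q there: 3:F. ✗
3: successors {3}; q there: 3:F. ✗
Satisfying worlds: {1}.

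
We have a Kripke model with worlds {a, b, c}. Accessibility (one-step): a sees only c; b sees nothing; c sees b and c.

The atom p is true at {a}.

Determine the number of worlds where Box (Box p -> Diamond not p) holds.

a: successors {c}; Box p -> Diamond not p there: c:T. ✓
b: no successors, so Box (Box p -> Diamond not p) holds vacuously. ✓
c: successors {b, c}; Box p -> Diamond not p there: b:F, c:T. ✗
Satisfying worlds: {a, b}.

2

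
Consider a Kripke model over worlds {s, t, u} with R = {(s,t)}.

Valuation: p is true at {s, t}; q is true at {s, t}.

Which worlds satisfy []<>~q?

s: successors {t}; <>~q there: t:F. ✗
t: no successors, so []<>~q holds vacuously. ✓
u: no successors, so []<>~q holds vacuously. ✓

{t, u}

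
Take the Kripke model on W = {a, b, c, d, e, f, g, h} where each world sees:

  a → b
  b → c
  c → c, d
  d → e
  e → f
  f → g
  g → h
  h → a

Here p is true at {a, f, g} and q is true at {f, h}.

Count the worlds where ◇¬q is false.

2

a: successors {b}; ¬q there: b:T. ✓
b: successors {c}; ¬q there: c:T. ✓
c: successors {c, d}; ¬q there: c:T, d:T. ✓
d: successors {e}; ¬q there: e:T. ✓
e: successors {f}; ¬q there: f:F. ✗
f: successors {g}; ¬q there: g:T. ✓
g: successors {h}; ¬q there: h:F. ✗
h: successors {a}; ¬q there: a:T. ✓
Satisfying worlds: {a, b, c, d, f, h}.
So ◇¬q fails at the other 2 worlds.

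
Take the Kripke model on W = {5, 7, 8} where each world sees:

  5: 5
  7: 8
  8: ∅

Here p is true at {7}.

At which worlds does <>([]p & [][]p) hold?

5: successors {5}; []p & [][]p there: 5:F. ✗
7: successors {8}; []p & [][]p there: 8:T. ✓
8: no successors, so <>([]p & [][]p) fails. ✗

{7}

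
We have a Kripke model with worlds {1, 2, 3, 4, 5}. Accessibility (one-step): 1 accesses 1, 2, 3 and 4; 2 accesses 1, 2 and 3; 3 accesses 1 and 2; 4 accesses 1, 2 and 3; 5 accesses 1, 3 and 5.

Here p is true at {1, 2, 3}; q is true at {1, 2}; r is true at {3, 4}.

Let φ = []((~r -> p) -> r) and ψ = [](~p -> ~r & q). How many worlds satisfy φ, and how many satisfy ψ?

For []((~r -> p) -> r):
1: successors {1, 2, 3, 4}; (~r -> p) -> r there: 1:F, 2:F, 3:T, 4:T. ✗
2: successors {1, 2, 3}; (~r -> p) -> r there: 1:F, 2:F, 3:T. ✗
3: successors {1, 2}; (~r -> p) -> r there: 1:F, 2:F. ✗
4: successors {1, 2, 3}; (~r -> p) -> r there: 1:F, 2:F, 3:T. ✗
5: successors {1, 3, 5}; (~r -> p) -> r there: 1:F, 3:T, 5:T. ✗
— 0 worlds.
For [](~p -> ~r & q):
1: successors {1, 2, 3, 4}; ~p -> ~r & q there: 1:T, 2:T, 3:T, 4:F. ✗
2: successors {1, 2, 3}; ~p -> ~r & q there: 1:T, 2:T, 3:T. ✓
3: successors {1, 2}; ~p -> ~r & q there: 1:T, 2:T. ✓
4: successors {1, 2, 3}; ~p -> ~r & q there: 1:T, 2:T, 3:T. ✓
5: successors {1, 3, 5}; ~p -> ~r & q there: 1:T, 3:T, 5:F. ✗
— 3 worlds.

0 and 3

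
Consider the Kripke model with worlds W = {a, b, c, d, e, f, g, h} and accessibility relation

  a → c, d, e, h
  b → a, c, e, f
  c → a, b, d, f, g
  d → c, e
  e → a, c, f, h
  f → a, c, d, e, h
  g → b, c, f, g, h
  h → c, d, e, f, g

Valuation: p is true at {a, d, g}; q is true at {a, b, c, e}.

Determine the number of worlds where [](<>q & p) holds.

0

a: successors {c, d, e, h}; <>q & p there: c:F, d:T, e:F, h:F. ✗
b: successors {a, c, e, f}; <>q & p there: a:T, c:F, e:F, f:F. ✗
c: successors {a, b, d, f, g}; <>q & p there: a:T, b:F, d:T, f:F, g:T. ✗
d: successors {c, e}; <>q & p there: c:F, e:F. ✗
e: successors {a, c, f, h}; <>q & p there: a:T, c:F, f:F, h:F. ✗
f: successors {a, c, d, e, h}; <>q & p there: a:T, c:F, d:T, e:F, h:F. ✗
g: successors {b, c, f, g, h}; <>q & p there: b:F, c:F, f:F, g:T, h:F. ✗
h: successors {c, d, e, f, g}; <>q & p there: c:F, d:T, e:F, f:F, g:T. ✗
Satisfying worlds: ∅.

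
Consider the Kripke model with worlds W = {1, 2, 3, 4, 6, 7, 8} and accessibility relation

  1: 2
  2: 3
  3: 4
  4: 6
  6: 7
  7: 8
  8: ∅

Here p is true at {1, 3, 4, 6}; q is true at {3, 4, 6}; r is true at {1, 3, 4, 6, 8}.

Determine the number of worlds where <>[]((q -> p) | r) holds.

6

1: successors {2}; []((q -> p) | r) there: 2:T. ✓
2: successors {3}; []((q -> p) | r) there: 3:T. ✓
3: successors {4}; []((q -> p) | r) there: 4:T. ✓
4: successors {6}; []((q -> p) | r) there: 6:T. ✓
6: successors {7}; []((q -> p) | r) there: 7:T. ✓
7: successors {8}; []((q -> p) | r) there: 8:T. ✓
8: no successors, so <>[]((q -> p) | r) fails. ✗
Satisfying worlds: {1, 2, 3, 4, 6, 7}.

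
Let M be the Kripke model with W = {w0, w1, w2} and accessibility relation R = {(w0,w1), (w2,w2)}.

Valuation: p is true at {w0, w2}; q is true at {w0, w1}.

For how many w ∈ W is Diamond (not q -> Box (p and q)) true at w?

1

w0: successors {w1}; not q -> Box (p and q) there: w1:T. ✓
w1: no successors, so Diamond (not q -> Box (p and q)) fails. ✗
w2: successors {w2}; not q -> Box (p and q) there: w2:F. ✗
Satisfying worlds: {w0}.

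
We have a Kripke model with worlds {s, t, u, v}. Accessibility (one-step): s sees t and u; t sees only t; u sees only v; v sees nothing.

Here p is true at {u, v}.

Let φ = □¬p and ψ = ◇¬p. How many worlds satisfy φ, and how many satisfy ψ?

For □¬p:
s: successors {t, u}; ¬p there: t:T, u:F. ✗
t: successors {t}; ¬p there: t:T. ✓
u: successors {v}; ¬p there: v:F. ✗
v: no successors, so □¬p holds vacuously. ✓
— 2 worlds.
For ◇¬p:
s: successors {t, u}; ¬p there: t:T, u:F. ✓
t: successors {t}; ¬p there: t:T. ✓
u: successors {v}; ¬p there: v:F. ✗
v: no successors, so ◇¬p fails. ✗
— 2 worlds.

2 and 2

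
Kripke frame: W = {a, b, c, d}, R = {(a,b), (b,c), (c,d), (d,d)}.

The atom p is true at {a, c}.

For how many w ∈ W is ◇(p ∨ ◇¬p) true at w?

3

a: successors {b}; p ∨ ◇¬p there: b:F. ✗
b: successors {c}; p ∨ ◇¬p there: c:T. ✓
c: successors {d}; p ∨ ◇¬p there: d:T. ✓
d: successors {d}; p ∨ ◇¬p there: d:T. ✓
Satisfying worlds: {b, c, d}.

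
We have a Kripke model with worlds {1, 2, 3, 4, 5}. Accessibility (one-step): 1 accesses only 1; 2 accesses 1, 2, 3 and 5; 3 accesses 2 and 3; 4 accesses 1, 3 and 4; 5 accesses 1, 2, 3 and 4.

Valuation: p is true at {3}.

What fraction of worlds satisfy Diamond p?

1: successors {1}; p there: 1:F. ✗
2: successors {1, 2, 3, 5}; p there: 1:F, 2:F, 3:T, 5:F. ✓
3: successors {2, 3}; p there: 2:F, 3:T. ✓
4: successors {1, 3, 4}; p there: 1:F, 3:T, 4:F. ✓
5: successors {1, 2, 3, 4}; p there: 1:F, 2:F, 3:T, 4:F. ✓
That's 4 of 5 worlds, so 4/5.

4/5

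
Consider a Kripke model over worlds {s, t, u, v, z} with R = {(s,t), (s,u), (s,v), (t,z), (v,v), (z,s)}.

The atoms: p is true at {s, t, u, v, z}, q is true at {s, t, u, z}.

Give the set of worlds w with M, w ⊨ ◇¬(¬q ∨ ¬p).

{s, t, z}

s: successors {t, u, v}; ¬(¬q ∨ ¬p) there: t:T, u:T, v:F. ✓
t: successors {z}; ¬(¬q ∨ ¬p) there: z:T. ✓
u: no successors, so ◇¬(¬q ∨ ¬p) fails. ✗
v: successors {v}; ¬(¬q ∨ ¬p) there: v:F. ✗
z: successors {s}; ¬(¬q ∨ ¬p) there: s:T. ✓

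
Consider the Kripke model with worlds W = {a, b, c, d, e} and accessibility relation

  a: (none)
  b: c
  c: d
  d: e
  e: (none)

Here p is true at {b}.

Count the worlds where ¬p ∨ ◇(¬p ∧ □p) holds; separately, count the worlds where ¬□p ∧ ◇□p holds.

For ¬p ∨ ◇(¬p ∧ □p):
a: ¬p is T, ◇(¬p ∧ □p) is F. ✓
b: ¬p is F, ◇(¬p ∧ □p) is F. ✗
c: ¬p is T, ◇(¬p ∧ □p) is F. ✓
d: ¬p is T, ◇(¬p ∧ □p) is T. ✓
e: ¬p is T, ◇(¬p ∧ □p) is F. ✓
— 4 worlds.
For ¬□p ∧ ◇□p:
a: ¬□p is F, ◇□p is F. ✗
b: ¬□p is T, ◇□p is F. ✗
c: ¬□p is T, ◇□p is F. ✗
d: ¬□p is T, ◇□p is T. ✓
e: ¬□p is F, ◇□p is F. ✗
— 1 world.

4 and 1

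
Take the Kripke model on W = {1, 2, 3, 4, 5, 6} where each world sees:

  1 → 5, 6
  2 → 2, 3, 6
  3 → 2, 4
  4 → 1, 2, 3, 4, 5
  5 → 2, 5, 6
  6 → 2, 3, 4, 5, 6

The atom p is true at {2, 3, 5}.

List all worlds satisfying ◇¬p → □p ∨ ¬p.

1: ◇¬p is T, □p ∨ ¬p is T. ✓
2: ◇¬p is T, □p ∨ ¬p is F. ✗
3: ◇¬p is T, □p ∨ ¬p is F. ✗
4: ◇¬p is T, □p ∨ ¬p is T. ✓
5: ◇¬p is T, □p ∨ ¬p is F. ✗
6: ◇¬p is T, □p ∨ ¬p is T. ✓

{1, 4, 6}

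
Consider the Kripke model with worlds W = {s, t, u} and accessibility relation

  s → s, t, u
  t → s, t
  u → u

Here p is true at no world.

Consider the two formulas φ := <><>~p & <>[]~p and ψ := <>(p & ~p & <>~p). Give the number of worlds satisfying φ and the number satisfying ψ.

3 and 0

For <><>~p & <>[]~p:
s: <><>~p is T, <>[]~p is T. ✓
t: <><>~p is T, <>[]~p is T. ✓
u: <><>~p is T, <>[]~p is T. ✓
— 3 worlds.
For <>(p & ~p & <>~p):
s: successors {s, t, u}; p & ~p & <>~p there: s:F, t:F, u:F. ✗
t: successors {s, t}; p & ~p & <>~p there: s:F, t:F. ✗
u: successors {u}; p & ~p & <>~p there: u:F. ✗
— 0 worlds.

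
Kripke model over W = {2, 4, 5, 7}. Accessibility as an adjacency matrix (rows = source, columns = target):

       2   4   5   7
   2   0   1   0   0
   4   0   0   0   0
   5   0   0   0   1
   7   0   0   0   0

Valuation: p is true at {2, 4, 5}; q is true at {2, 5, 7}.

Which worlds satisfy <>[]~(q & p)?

2: successors {4}; []~(q & p) there: 4:T. ✓
4: no successors, so <>[]~(q & p) fails. ✗
5: successors {7}; []~(q & p) there: 7:T. ✓
7: no successors, so <>[]~(q & p) fails. ✗

{2, 5}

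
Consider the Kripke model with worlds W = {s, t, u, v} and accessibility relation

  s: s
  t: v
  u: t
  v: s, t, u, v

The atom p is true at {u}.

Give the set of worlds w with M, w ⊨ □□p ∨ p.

{u}

s: □□p is F, p is F. ✗
t: □□p is F, p is F. ✗
u: □□p is F, p is T. ✓
v: □□p is F, p is F. ✗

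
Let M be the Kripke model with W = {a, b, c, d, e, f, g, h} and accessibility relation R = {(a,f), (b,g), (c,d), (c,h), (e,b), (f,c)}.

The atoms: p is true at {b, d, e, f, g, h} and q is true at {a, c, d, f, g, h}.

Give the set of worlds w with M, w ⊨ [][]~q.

a: successors {f}; []~q there: f:F. ✗
b: successors {g}; []~q there: g:T. ✓
c: successors {d, h}; []~q there: d:T, h:T. ✓
d: no successors, so [][]~q holds vacuously. ✓
e: successors {b}; []~q there: b:F. ✗
f: successors {c}; []~q there: c:F. ✗
g: no successors, so [][]~q holds vacuously. ✓
h: no successors, so [][]~q holds vacuously. ✓

{b, c, d, g, h}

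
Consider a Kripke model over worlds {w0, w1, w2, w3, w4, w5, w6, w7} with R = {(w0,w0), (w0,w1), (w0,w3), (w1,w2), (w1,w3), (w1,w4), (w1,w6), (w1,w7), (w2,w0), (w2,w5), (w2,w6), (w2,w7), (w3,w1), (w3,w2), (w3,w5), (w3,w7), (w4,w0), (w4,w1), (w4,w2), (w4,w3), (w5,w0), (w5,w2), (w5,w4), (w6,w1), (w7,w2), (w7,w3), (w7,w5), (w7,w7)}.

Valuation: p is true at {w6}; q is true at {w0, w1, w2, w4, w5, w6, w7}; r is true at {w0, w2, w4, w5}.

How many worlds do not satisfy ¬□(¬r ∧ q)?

w0: □(¬r ∧ q) is F. ✓
w1: □(¬r ∧ q) is F. ✓
w2: □(¬r ∧ q) is F. ✓
w3: □(¬r ∧ q) is F. ✓
w4: □(¬r ∧ q) is F. ✓
w5: □(¬r ∧ q) is F. ✓
w6: □(¬r ∧ q) is T. ✗
w7: □(¬r ∧ q) is F. ✓
Satisfying worlds: {w0, w1, w2, w3, w4, w5, w7}.
So ¬□(¬r ∧ q) fails at the other 1 world.

1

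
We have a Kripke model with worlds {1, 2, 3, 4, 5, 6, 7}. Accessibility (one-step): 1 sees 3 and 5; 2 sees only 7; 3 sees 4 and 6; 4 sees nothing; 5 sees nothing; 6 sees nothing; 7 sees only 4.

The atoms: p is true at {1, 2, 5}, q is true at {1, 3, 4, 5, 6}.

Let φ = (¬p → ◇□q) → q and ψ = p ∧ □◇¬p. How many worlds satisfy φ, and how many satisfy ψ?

For (¬p → ◇□q) → q:
1: ¬p → ◇□q is T, q is T. ✓
2: ¬p → ◇□q is T, q is F. ✗
3: ¬p → ◇□q is T, q is T. ✓
4: ¬p → ◇□q is F, q is T. ✓
5: ¬p → ◇□q is T, q is T. ✓
6: ¬p → ◇□q is F, q is T. ✓
7: ¬p → ◇□q is T, q is F. ✗
— 5 worlds.
For p ∧ □◇¬p:
1: p is T, □◇¬p is F. ✗
2: p is T, □◇¬p is T. ✓
3: p is F, □◇¬p is F. ✗
4: p is F, □◇¬p is T. ✗
5: p is T, □◇¬p is T. ✓
6: p is F, □◇¬p is T. ✗
7: p is F, □◇¬p is F. ✗
— 2 worlds.

5 and 2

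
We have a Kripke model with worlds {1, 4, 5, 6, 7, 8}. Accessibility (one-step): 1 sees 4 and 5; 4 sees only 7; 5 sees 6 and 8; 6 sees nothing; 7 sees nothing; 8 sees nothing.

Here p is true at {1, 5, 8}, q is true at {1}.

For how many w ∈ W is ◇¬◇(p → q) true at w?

2

1: successors {4, 5}; ¬◇(p → q) there: 4:F, 5:F. ✗
4: successors {7}; ¬◇(p → q) there: 7:T. ✓
5: successors {6, 8}; ¬◇(p → q) there: 6:T, 8:T. ✓
6: no successors, so ◇¬◇(p → q) fails. ✗
7: no successors, so ◇¬◇(p → q) fails. ✗
8: no successors, so ◇¬◇(p → q) fails. ✗
Satisfying worlds: {4, 5}.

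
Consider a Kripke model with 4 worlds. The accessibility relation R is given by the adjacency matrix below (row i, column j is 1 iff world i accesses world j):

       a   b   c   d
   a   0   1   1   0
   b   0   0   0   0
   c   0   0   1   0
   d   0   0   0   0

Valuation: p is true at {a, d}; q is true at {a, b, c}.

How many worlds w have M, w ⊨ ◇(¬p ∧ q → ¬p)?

a: successors {b, c}; ¬p ∧ q → ¬p there: b:T, c:T. ✓
b: no successors, so ◇(¬p ∧ q → ¬p) fails. ✗
c: successors {c}; ¬p ∧ q → ¬p there: c:T. ✓
d: no successors, so ◇(¬p ∧ q → ¬p) fails. ✗
Satisfying worlds: {a, c}.

2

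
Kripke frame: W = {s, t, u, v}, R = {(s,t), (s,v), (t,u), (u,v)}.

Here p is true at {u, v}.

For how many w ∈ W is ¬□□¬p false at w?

s: □□¬p is F. ✓
t: □□¬p is F. ✓
u: □□¬p is T. ✗
v: □□¬p is T. ✗
Satisfying worlds: {s, t}.
So ¬□□¬p fails at the other 2 worlds.

2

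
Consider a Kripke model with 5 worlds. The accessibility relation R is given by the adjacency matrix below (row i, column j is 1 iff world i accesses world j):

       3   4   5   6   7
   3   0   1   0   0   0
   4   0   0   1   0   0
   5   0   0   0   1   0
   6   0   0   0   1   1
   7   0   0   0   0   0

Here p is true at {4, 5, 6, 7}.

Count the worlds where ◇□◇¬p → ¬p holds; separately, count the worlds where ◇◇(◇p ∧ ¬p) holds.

4 and 0

For ◇□◇¬p → ¬p:
3: ◇□◇¬p is F, ¬p is T. ✓
4: ◇□◇¬p is F, ¬p is F. ✓
5: ◇□◇¬p is F, ¬p is F. ✓
6: ◇□◇¬p is T, ¬p is F. ✗
7: ◇□◇¬p is F, ¬p is F. ✓
— 4 worlds.
For ◇◇(◇p ∧ ¬p):
3: successors {4}; ◇(◇p ∧ ¬p) there: 4:F. ✗
4: successors {5}; ◇(◇p ∧ ¬p) there: 5:F. ✗
5: successors {6}; ◇(◇p ∧ ¬p) there: 6:F. ✗
6: successors {6, 7}; ◇(◇p ∧ ¬p) there: 6:F, 7:F. ✗
7: no successors, so ◇◇(◇p ∧ ¬p) fails. ✗
— 0 worlds.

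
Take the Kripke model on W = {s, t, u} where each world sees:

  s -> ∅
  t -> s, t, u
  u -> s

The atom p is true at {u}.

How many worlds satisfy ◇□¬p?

s: no successors, so ◇□¬p fails. ✗
t: successors {s, t, u}; □¬p there: s:T, t:F, u:T. ✓
u: successors {s}; □¬p there: s:T. ✓
Satisfying worlds: {t, u}.

2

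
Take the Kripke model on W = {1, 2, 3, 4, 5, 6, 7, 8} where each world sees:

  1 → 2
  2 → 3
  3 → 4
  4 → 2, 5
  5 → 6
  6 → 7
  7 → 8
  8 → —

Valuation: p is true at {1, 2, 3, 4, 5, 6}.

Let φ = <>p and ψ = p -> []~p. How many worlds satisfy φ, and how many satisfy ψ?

5 and 3

For <>p:
1: successors {2}; p there: 2:T. ✓
2: successors {3}; p there: 3:T. ✓
3: successors {4}; p there: 4:T. ✓
4: successors {2, 5}; p there: 2:T, 5:T. ✓
5: successors {6}; p there: 6:T. ✓
6: successors {7}; p there: 7:F. ✗
7: successors {8}; p there: 8:F. ✗
8: no successors, so <>p fails. ✗
— 5 worlds.
For p -> []~p:
1: p is T, []~p is F. ✗
2: p is T, []~p is F. ✗
3: p is T, []~p is F. ✗
4: p is T, []~p is F. ✗
5: p is T, []~p is F. ✗
6: p is T, []~p is T. ✓
7: p is F, []~p is T. ✓
8: p is F, []~p is T. ✓
— 3 worlds.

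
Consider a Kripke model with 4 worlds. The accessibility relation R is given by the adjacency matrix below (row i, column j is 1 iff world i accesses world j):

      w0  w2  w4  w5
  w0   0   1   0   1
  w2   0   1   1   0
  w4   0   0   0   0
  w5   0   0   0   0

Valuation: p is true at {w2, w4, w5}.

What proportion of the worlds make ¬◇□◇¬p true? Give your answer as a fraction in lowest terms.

1/2

w0: ◇□◇¬p is T. ✗
w2: ◇□◇¬p is T. ✗
w4: ◇□◇¬p is F. ✓
w5: ◇□◇¬p is F. ✓
That's 2 of 4 worlds, so 2/4 = 1/2.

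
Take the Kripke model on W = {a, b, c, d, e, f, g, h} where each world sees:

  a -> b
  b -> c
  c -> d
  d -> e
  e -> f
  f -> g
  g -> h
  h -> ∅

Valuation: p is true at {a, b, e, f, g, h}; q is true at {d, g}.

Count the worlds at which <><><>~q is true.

3

a: successors {b}; <><>~q there: b:F. ✗
b: successors {c}; <><>~q there: c:T. ✓
c: successors {d}; <><>~q there: d:T. ✓
d: successors {e}; <><>~q there: e:F. ✗
e: successors {f}; <><>~q there: f:T. ✓
f: successors {g}; <><>~q there: g:F. ✗
g: successors {h}; <><>~q there: h:F. ✗
h: no successors, so <><><>~q fails. ✗
Satisfying worlds: {b, c, e}.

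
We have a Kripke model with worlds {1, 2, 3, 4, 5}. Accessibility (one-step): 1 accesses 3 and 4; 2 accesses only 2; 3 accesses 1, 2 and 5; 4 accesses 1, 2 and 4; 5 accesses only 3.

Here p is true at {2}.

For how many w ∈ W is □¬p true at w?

2

1: successors {3, 4}; ¬p there: 3:T, 4:T. ✓
2: successors {2}; ¬p there: 2:F. ✗
3: successors {1, 2, 5}; ¬p there: 1:T, 2:F, 5:T. ✗
4: successors {1, 2, 4}; ¬p there: 1:T, 2:F, 4:T. ✗
5: successors {3}; ¬p there: 3:T. ✓
Satisfying worlds: {1, 5}.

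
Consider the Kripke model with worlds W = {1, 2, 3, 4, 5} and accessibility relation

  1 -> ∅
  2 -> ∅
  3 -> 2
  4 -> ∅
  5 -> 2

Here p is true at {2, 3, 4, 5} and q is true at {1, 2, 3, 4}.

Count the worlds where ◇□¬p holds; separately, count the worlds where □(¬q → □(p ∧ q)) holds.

For ◇□¬p:
1: no successors, so ◇□¬p fails. ✗
2: no successors, so ◇□¬p fails. ✗
3: successors {2}; □¬p there: 2:T. ✓
4: no successors, so ◇□¬p fails. ✗
5: successors {2}; □¬p there: 2:T. ✓
— 2 worlds.
For □(¬q → □(p ∧ q)):
1: no successors, so □(¬q → □(p ∧ q)) holds vacuously. ✓
2: no successors, so □(¬q → □(p ∧ q)) holds vacuously. ✓
3: successors {2}; ¬q → □(p ∧ q) there: 2:T. ✓
4: no successors, so □(¬q → □(p ∧ q)) holds vacuously. ✓
5: successors {2}; ¬q → □(p ∧ q) there: 2:T. ✓
— 5 worlds.

2 and 5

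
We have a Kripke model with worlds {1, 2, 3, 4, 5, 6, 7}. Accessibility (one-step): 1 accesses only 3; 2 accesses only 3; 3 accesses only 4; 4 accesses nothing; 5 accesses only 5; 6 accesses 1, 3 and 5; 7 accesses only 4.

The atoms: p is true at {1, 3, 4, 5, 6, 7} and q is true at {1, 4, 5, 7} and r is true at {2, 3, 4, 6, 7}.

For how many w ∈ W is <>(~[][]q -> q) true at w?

6

1: successors {3}; ~[][]q -> q there: 3:T. ✓
2: successors {3}; ~[][]q -> q there: 3:T. ✓
3: successors {4}; ~[][]q -> q there: 4:T. ✓
4: no successors, so <>(~[][]q -> q) fails. ✗
5: successors {5}; ~[][]q -> q there: 5:T. ✓
6: successors {1, 3, 5}; ~[][]q -> q there: 1:T, 3:T, 5:T. ✓
7: successors {4}; ~[][]q -> q there: 4:T. ✓
Satisfying worlds: {1, 2, 3, 5, 6, 7}.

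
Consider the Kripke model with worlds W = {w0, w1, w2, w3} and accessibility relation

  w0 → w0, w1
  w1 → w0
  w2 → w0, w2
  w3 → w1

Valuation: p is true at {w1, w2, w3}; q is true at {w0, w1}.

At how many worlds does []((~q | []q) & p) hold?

1

w0: successors {w0, w1}; (~q | []q) & p there: w0:F, w1:T. ✗
w1: successors {w0}; (~q | []q) & p there: w0:F. ✗
w2: successors {w0, w2}; (~q | []q) & p there: w0:F, w2:T. ✗
w3: successors {w1}; (~q | []q) & p there: w1:T. ✓
Satisfying worlds: {w3}.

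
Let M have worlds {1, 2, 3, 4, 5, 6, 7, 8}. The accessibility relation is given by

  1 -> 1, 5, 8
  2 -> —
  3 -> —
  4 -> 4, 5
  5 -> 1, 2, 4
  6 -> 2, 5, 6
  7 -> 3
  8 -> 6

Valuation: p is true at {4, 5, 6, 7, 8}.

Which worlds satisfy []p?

{2, 3, 4, 8}

1: successors {1, 5, 8}; p there: 1:F, 5:T, 8:T. ✗
2: no successors, so []p holds vacuously. ✓
3: no successors, so []p holds vacuously. ✓
4: successors {4, 5}; p there: 4:T, 5:T. ✓
5: successors {1, 2, 4}; p there: 1:F, 2:F, 4:T. ✗
6: successors {2, 5, 6}; p there: 2:F, 5:T, 6:T. ✗
7: successors {3}; p there: 3:F. ✗
8: successors {6}; p there: 6:T. ✓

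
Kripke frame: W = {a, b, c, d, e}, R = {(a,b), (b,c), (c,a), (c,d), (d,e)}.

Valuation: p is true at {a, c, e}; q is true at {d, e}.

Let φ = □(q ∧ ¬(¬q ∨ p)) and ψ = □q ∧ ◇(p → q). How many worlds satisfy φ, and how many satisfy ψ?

For □(q ∧ ¬(¬q ∨ p)):
a: successors {b}; q ∧ ¬(¬q ∨ p) there: b:F. ✗
b: successors {c}; q ∧ ¬(¬q ∨ p) there: c:F. ✗
c: successors {a, d}; q ∧ ¬(¬q ∨ p) there: a:F, d:T. ✗
d: successors {e}; q ∧ ¬(¬q ∨ p) there: e:F. ✗
e: no successors, so □(q ∧ ¬(¬q ∨ p)) holds vacuously. ✓
— 1 world.
For □q ∧ ◇(p → q):
a: □q is F, ◇(p → q) is T. ✗
b: □q is F, ◇(p → q) is F. ✗
c: □q is F, ◇(p → q) is T. ✗
d: □q is T, ◇(p → q) is T. ✓
e: □q is T, ◇(p → q) is F. ✗
— 1 world.

1 and 1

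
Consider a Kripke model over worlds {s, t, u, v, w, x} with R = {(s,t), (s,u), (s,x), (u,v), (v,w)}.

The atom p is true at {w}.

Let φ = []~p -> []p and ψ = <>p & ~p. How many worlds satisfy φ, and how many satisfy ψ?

For []~p -> []p:
s: []~p is T, []p is F. ✗
t: []~p is T, []p is T. ✓
u: []~p is T, []p is F. ✗
v: []~p is F, []p is T. ✓
w: []~p is T, []p is T. ✓
x: []~p is T, []p is T. ✓
— 4 worlds.
For <>p & ~p:
s: <>p is F, ~p is T. ✗
t: <>p is F, ~p is T. ✗
u: <>p is F, ~p is T. ✗
v: <>p is T, ~p is T. ✓
w: <>p is F, ~p is F. ✗
x: <>p is F, ~p is T. ✗
— 1 world.

4 and 1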